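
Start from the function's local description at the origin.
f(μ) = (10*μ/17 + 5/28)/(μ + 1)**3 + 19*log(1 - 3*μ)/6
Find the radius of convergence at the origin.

The radius of convergence is 1/3.

Denominator factor (μ + 1)^3: pole of order 3 at -1, modulus 1.
Branch term (19/6)*log(1 - μ/(1/3)): its argument vanishes at μ = 1/3, a logarithmic branch point, modulus 1/3.
The radius of convergence is the smallest modulus among the singular points: 1/3.


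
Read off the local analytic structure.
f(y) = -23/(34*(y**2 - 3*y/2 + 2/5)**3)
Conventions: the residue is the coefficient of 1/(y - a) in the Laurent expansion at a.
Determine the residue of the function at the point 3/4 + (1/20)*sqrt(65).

The residue is -(55200/37349)*sqrt(65).

The factor y**2 - 3*y/2 + 2/5 splits as (y - a)(y - a') with a = 3/4 + (1/20)*sqrt(65), a' = 3/4 - (1/20)*sqrt(65). At the order-3 pole a set g(y) = (y - a)^3*f(y) = [-23/34] / (y - a')^3.
Order-3 pole: residue = g''(a)/2; g''(3/4 + (1/20)*sqrt(65)) = -(110400/37349)*sqrt(65), so the residue is -(55200/37349)*sqrt(65).


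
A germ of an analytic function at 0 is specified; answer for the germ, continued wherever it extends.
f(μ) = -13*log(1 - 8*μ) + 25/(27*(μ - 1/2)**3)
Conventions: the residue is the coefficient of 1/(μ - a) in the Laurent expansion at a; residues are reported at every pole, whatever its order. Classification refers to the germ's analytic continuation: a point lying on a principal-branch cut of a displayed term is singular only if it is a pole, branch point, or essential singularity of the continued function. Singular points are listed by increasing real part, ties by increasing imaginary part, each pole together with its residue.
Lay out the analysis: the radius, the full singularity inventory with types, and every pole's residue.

Denominator factor (μ - 1/2)^3: pole of order 3 at 1/2, modulus 1/2.
Branch term (-13)*log(1 - μ/(1/8)): its argument vanishes at μ = 1/8, a logarithmic branch point, modulus 1/8.
The radius of convergence is the smallest modulus among the singular points: 1/8.
The branch term is analytic at 1/2 and contributes nothing to the residue; only the rational part matters.
At the order-3 pole 1/2 set g(μ) = (μ - (1/2))^3*(rational part) = 25/27.
Order-3 pole: residue = g''(a)/2; g''(1/2) = 0, so the residue is 0.
List the singular points by increasing real part (a conjugate pair: the negative imaginary part first).

Radius of convergence at 0: 1/8.
At 1/8: a logarithmic branch point.
At 1/2: a pole of order 3; residue 0.


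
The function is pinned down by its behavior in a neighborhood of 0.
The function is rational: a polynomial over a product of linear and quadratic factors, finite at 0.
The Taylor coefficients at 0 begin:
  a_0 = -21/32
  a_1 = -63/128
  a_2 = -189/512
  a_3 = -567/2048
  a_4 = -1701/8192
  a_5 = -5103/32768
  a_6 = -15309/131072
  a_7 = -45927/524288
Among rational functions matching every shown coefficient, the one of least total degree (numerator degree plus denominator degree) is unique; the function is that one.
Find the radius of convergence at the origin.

No rational of total degree below 1 reproduces all 8 coefficients; solving the [0/1] Pade equations on them gives f(w) = 7/(8*(w - 4/3)), whose expansion matches every shown term.
Denominator factor (w - 4/3): pole of order 1 at 4/3, modulus 4/3.
The radius of convergence is the smallest modulus among the singular points: 4/3.

The radius of convergence is 4/3.


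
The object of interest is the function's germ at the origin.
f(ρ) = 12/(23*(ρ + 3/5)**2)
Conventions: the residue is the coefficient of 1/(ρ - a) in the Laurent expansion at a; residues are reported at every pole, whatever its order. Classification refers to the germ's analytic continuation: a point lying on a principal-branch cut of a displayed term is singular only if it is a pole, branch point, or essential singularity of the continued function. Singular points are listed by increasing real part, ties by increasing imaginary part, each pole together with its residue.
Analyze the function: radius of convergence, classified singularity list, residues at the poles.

Denominator factor (ρ + 3/5)^2: pole of order 2 at -3/5, modulus 3/5.
The radius of convergence is the smallest modulus among the singular points: 3/5.
At the order-2 pole -3/5 set g(ρ) = (ρ - (-3/5))^2*f(ρ) = 12/23.
Order-2 pole: residue = g'(a); g'(-3/5) = 0, so the residue is 0.

Radius of convergence at 0: 3/5.
At -3/5: a pole of order 2; residue 0.


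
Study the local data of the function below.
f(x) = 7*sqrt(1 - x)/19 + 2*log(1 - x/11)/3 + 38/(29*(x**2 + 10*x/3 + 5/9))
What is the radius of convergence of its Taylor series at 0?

Denominator factor (x**2 + 10*x/3 + 5/9): discriminant 80/9, real irrational roots -5/3 + (2/3)*sqrt(5) and -5/3 - (2/3)*sqrt(5); poles of order 1, moduli 5/3 - (2/3)*sqrt(5) and 5/3 + (2/3)*sqrt(5).
Branch term (7/19)*sqrt(1 - x/(1)): its argument vanishes at x = 1, a square-root branch point, modulus 1.
Branch term (2/3)*log(1 - x/(11)): its argument vanishes at x = 11, a logarithmic branch point, modulus 11.
The radius of convergence is the smallest modulus among the singular points: 5/3 - (2/3)*sqrt(5).

The radius of convergence is 5/3 - (2/3)*sqrt(5).


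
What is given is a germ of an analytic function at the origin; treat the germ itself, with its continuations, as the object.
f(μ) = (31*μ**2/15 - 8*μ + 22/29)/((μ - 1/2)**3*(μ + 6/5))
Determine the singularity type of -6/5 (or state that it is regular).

The denominator factor μ + 6/5 vanishes at -6/5 and appears to the power 1; the numerator there equals 48338/3625, nonzero, and no other factor vanishes.
Hence a pole whose order is the multiplicity, 1.

The point is a pole of order 1.


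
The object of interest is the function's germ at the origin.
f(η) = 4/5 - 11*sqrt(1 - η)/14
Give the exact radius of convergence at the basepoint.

Branch term (-11/14)*sqrt(1 - η/(1)): its argument vanishes at η = 1, a square-root branch point, modulus 1.
The radius of convergence is the smallest modulus among the singular points: 1.

The radius of convergence is 1.


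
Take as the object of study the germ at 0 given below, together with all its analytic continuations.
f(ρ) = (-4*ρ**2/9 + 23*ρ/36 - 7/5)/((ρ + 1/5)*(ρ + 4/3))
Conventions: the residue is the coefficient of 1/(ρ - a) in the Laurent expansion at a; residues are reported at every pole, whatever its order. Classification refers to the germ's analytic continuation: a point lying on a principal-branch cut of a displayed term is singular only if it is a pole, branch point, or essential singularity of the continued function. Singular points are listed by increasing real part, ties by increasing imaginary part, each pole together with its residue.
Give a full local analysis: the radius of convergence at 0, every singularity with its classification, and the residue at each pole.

Denominator factor (ρ + 4/3): pole of order 1 at -4/3, modulus 4/3.
Denominator factor (ρ + 1/5): pole of order 1 at -1/5, modulus 1/5.
The radius of convergence is the smallest modulus among the singular points: 1/5.
At the order-1 pole -4/3 set g(ρ) = (ρ - (-4/3))*f(ρ) = (-4*ρ**2/9 + 23*ρ/36 - 7/5)/(ρ + 1/5).
Simple pole: residue = g(a) at a = -4/3, which is 1232/459.
At the order-1 pole -1/5 set g(ρ) = (ρ - (-1/5))*f(ρ) = (-4*ρ**2/9 + 23*ρ/36 - 7/5)/(ρ + 4/3).
Simple pole: residue = g(a) at a = -1/5, which is -1391/1020.
List the singular points by increasing real part (a conjugate pair: the negative imaginary part first).

Radius of convergence at 0: 1/5.
At -4/3: a pole of order 1; residue 1232/459.
At -1/5: a pole of order 1; residue -1391/1020.


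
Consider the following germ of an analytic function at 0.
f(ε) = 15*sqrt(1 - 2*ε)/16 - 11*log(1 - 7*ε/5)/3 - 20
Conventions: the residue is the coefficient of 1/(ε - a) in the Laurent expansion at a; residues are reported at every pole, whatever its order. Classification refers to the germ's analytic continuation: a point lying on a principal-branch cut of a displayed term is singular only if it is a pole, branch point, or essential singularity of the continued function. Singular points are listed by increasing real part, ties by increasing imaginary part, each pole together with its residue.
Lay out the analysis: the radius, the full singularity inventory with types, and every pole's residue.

Radius of convergence at 0: 1/2.
At 1/2: an algebraic (square-root) branch point.
At 5/7: a logarithmic branch point.

Branch term (-11/3)*log(1 - ε/(5/7)): its argument vanishes at ε = 5/7, a logarithmic branch point, modulus 5/7.
Branch term (15/16)*sqrt(1 - ε/(1/2)): its argument vanishes at ε = 1/2, a square-root branch point, modulus 1/2.
The radius of convergence is the smallest modulus among the singular points: 1/2.
List the singular points by increasing real part (a conjugate pair: the negative imaginary part first).


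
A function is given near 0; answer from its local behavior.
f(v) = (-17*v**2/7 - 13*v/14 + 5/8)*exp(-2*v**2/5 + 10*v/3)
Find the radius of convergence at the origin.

The factor exp(-2*v**2/5 + 10*v/3) is entire and contributes no finite singular point.
The polynomial part has no poles.
No finite singular points: the Taylor series at 0 converges everywhere.

The radius of convergence is infinite.


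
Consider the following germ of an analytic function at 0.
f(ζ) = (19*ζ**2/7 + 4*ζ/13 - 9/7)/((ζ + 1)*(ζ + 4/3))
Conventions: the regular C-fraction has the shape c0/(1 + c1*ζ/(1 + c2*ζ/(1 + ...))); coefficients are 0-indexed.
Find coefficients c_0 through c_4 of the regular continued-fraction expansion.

The regular C-fraction coefficients are [-27/28, 931/468, -182731/108927, 30586842/170122561, 229957/182731].

Taylor coefficients (expand at 0): a_0 = -27/28, a_1 = 399/208, a_2 = -3483/5824, a_3 = -1305/3328, a_4 = 105741/93184.
c0 = a_0 = -27/28. Peel one level at a time: if S = 1 + c*ζ/S' with S'(0) = 1, then c is the ζ-coefficient of S and S' = c*ζ/(S - 1).
S_1 = c0/f = 1 + (931/468)*ζ + (182731/54756)*ζ^2 + ...; c1 = 931/468.
S_2 = c1*ζ/(S_1 - 1) = 1 + (-182731/108927)*ζ + (261426/866761)*ζ^2 + ...; c2 = -182731/108927.
S_3 = c2*ζ/(S_2 - 1) = 1 + (30586842/170122561)*ζ + (-7554949974/33390618361)*ζ^2 + ...; c3 = 30586842/170122561.
S_4 = c3*ζ/(S_3 - 1) = 1 + (229957/182731)*ζ + ...; c4 = 229957/182731.


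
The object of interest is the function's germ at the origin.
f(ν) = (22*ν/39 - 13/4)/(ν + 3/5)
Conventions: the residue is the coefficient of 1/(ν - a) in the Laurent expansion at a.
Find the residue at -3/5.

The residue is -933/260.

At the order-1 pole -3/5 set g(ν) = (ν - (-3/5))*f(ν) = 22*ν/39 - 13/4.
Simple pole: residue = g(a) at a = -3/5, which is -933/260.


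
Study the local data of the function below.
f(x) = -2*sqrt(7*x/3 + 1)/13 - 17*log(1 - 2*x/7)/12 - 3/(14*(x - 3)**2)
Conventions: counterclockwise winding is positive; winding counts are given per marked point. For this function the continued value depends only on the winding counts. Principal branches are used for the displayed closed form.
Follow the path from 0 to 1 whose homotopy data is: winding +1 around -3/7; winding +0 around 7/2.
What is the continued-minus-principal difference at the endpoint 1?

The rational part is single-valued and drops out of the difference; each branch term changes only by its own monodromy.
(-2/13)*sqrt(1 - x/(-3/7)): winding +1 is odd, the square root flips sign, contributing -2*(-2/13)*sqrt(1 - (1)/(-3/7)) = -2*(-2/13)*sqrt(10/3) = (4/39)*sqrt(30).
(-17/12)*log(1 - x/(7/2)): winding 0 around 7/2, so this term returns to its principal value, contribution 0.
Summing the contributions at x = 1 gives (4/39)*sqrt(30).

Continued minus principal equals (4/39)*sqrt(30).


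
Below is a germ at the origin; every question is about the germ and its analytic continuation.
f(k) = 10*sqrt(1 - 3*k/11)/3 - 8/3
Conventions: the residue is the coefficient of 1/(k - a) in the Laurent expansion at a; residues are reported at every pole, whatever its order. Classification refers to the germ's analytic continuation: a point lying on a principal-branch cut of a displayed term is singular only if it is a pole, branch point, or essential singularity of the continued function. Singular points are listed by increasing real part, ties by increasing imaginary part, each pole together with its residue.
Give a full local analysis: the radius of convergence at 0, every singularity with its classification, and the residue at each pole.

Radius of convergence at 0: 11/3.
At 11/3: an algebraic (square-root) branch point.

Branch term (10/3)*sqrt(1 - k/(11/3)): its argument vanishes at k = 11/3, a square-root branch point, modulus 11/3.
The radius of convergence is the smallest modulus among the singular points: 11/3.


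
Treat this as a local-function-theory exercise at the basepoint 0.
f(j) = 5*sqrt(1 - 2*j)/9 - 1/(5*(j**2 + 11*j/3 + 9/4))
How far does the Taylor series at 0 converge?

Denominator factor (j**2 + 11*j/3 + 9/4): discriminant 40/9, real irrational roots -11/6 + (1/3)*sqrt(10) and -11/6 - (1/3)*sqrt(10); poles of order 1, moduli 11/6 - (1/3)*sqrt(10) and 11/6 + (1/3)*sqrt(10).
Branch term (5/9)*sqrt(1 - j/(1/2)): its argument vanishes at j = 1/2, a square-root branch point, modulus 1/2.
The radius of convergence is the smallest modulus among the singular points: 1/2.

The radius of convergence is 1/2.


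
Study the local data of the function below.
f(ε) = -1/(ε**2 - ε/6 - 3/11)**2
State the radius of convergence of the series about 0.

The radius of convergence is -1/12 + (1/132)*sqrt(4873).

Denominator factor (ε**2 - ε/6 - 3/11)^2: discriminant 443/396, real irrational roots 1/12 + (1/132)*sqrt(4873) and 1/12 - (1/132)*sqrt(4873); poles of order 2, moduli 1/12 + (1/132)*sqrt(4873) and -1/12 + (1/132)*sqrt(4873).
The radius of convergence is the smallest modulus among the singular points: -1/12 + (1/132)*sqrt(4873).


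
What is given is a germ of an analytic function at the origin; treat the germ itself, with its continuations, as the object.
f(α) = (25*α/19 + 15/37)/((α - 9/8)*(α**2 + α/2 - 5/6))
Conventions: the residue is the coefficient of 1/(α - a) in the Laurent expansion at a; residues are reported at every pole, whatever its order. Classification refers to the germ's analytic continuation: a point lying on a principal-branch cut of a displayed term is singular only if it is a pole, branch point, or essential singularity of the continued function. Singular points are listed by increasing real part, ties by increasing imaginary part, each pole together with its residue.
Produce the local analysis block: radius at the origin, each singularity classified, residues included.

Radius of convergence at 0: -1/4 + (1/12)*sqrt(129).
At -1/4 - (1/12)*sqrt(129): a pole of order 1; residue -127260/134273 + (8060/134273)*sqrt(129).
At -1/4 + (1/12)*sqrt(129): a pole of order 1; residue -127260/134273 - (8060/134273)*sqrt(129).
At 9/8: a pole of order 1; residue 254520/134273.

Denominator factor (α**2 + α/2 - 5/6): discriminant 43/12, real irrational roots -1/4 + (1/12)*sqrt(129) and -1/4 - (1/12)*sqrt(129); poles of order 1, moduli -1/4 + (1/12)*sqrt(129) and 1/4 + (1/12)*sqrt(129).
Denominator factor (α - 9/8): pole of order 1 at 9/8, modulus 9/8.
The radius of convergence is the smallest modulus among the singular points: -1/4 + (1/12)*sqrt(129).
The factor α**2 + α/2 - 5/6 splits as (α - a)(α - a') with a = -1/4 - (1/12)*sqrt(129), a' = -1/4 + (1/12)*sqrt(129). At the order-1 pole a set g(α) = (α - a)*f(α) = [(25*α/19 + 15/37)/(α - 9/8)] / (α - a').
Simple pole: residue = g(a) at a = -1/4 - (1/12)*sqrt(129), which is -127260/134273 + (8060/134273)*sqrt(129).
The factor α**2 + α/2 - 5/6 splits as (α - a)(α - a') with a = -1/4 + (1/12)*sqrt(129), a' = -1/4 - (1/12)*sqrt(129). At the order-1 pole a set g(α) = (α - a)*f(α) = [(25*α/19 + 15/37)/(α - 9/8)] / (α - a').
Simple pole: residue = g(a) at a = -1/4 + (1/12)*sqrt(129), which is -127260/134273 - (8060/134273)*sqrt(129).
At the order-1 pole 9/8 set g(α) = (α - (9/8))*f(α) = (25*α/19 + 15/37)/(α**2 + α/2 - 5/6).
Simple pole: residue = g(a) at a = 9/8, which is 254520/134273.
List the singular points by increasing real part (a conjugate pair: the negative imaginary part first).


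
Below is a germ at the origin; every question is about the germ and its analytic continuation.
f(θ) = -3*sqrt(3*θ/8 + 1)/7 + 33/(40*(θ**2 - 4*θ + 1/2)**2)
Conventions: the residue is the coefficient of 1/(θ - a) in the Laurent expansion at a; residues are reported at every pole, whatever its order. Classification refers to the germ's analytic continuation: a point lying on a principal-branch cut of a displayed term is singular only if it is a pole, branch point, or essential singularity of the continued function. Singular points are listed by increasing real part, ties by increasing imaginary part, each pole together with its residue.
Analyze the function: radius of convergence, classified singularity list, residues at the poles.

Radius of convergence at 0: 2 - (1/2)*sqrt(14).
At -8/3: an algebraic (square-root) branch point.
At 2 - (1/2)*sqrt(14): a pole of order 2; residue (33/3920)*sqrt(14).
At 2 + (1/2)*sqrt(14): a pole of order 2; residue -(33/3920)*sqrt(14).

Denominator factor (θ**2 - 4*θ + 1/2)^2: discriminant 14, real irrational roots 2 + (1/2)*sqrt(14) and 2 - (1/2)*sqrt(14); poles of order 2, moduli 2 + (1/2)*sqrt(14) and 2 - (1/2)*sqrt(14).
Branch term (-3/7)*sqrt(1 - θ/(-8/3)): its argument vanishes at θ = -8/3, a square-root branch point, modulus 8/3.
The radius of convergence is the smallest modulus among the singular points: 2 - (1/2)*sqrt(14).
The branch term is analytic at 2 - (1/2)*sqrt(14) and contributes nothing to the residue; only the rational part matters.
The factor θ**2 - 4*θ + 1/2 splits as (θ - a)(θ - a') with a = 2 - (1/2)*sqrt(14), a' = 2 + (1/2)*sqrt(14). At the order-2 pole a set g(θ) = (θ - a)^2*(rational part) = [33/40] / (θ - a')^2.
Order-2 pole: residue = g'(a); g'(2 - (1/2)*sqrt(14)) = (33/3920)*sqrt(14), so the residue is (33/3920)*sqrt(14).
The branch term is analytic at 2 + (1/2)*sqrt(14) and contributes nothing to the residue; only the rational part matters.
The factor θ**2 - 4*θ + 1/2 splits as (θ - a)(θ - a') with a = 2 + (1/2)*sqrt(14), a' = 2 - (1/2)*sqrt(14). At the order-2 pole a set g(θ) = (θ - a)^2*(rational part) = [33/40] / (θ - a')^2.
Order-2 pole: residue = g'(a); g'(2 + (1/2)*sqrt(14)) = -(33/3920)*sqrt(14), so the residue is -(33/3920)*sqrt(14).
List the singular points by increasing real part (a conjugate pair: the negative imaginary part first).


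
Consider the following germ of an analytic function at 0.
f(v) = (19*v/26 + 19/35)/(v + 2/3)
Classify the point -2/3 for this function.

The denominator factor v + 2/3 vanishes at -2/3 and appears to the power 1; the numerator there equals 76/1365, nonzero, and no other factor vanishes.
Hence a pole whose order is the multiplicity, 1.

The point is a pole of order 1.


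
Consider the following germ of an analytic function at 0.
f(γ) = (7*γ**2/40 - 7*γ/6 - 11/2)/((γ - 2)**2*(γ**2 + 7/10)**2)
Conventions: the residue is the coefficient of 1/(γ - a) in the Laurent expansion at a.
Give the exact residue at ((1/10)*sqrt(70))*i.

The residue is (-82310/311469) + ((21427157/244191696)*sqrt(70))*i.

The factor γ**2 + 7/10 splits as (γ - a)(γ - a') with a = ((1/10)*sqrt(70))*i, a' = -((1/10)*sqrt(70))*i. At the order-2 pole a set g(γ) = (γ - a)^2*f(γ) = [(7*γ**2/40 - 7*γ/6 - 11/2)/(γ - 2)**2] / (γ - a')^2.
Order-2 pole: residue = g'(a); g'(((1/10)*sqrt(70))*i) = (-82310/311469) + ((21427157/244191696)*sqrt(70))*i, so the residue is (-82310/311469) + ((21427157/244191696)*sqrt(70))*i.


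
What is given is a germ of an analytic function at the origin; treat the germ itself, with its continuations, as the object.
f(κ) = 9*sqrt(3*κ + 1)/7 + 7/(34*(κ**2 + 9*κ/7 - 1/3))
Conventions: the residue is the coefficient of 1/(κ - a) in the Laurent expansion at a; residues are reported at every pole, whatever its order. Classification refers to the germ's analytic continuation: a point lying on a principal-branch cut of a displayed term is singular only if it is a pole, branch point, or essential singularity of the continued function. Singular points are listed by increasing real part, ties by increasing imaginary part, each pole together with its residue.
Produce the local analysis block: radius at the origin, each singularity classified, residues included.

Denominator factor (κ**2 + 9*κ/7 - 1/3): discriminant 439/147, real irrational roots -9/14 + (1/42)*sqrt(1317) and -9/14 - (1/42)*sqrt(1317); poles of order 1, moduli -9/14 + (1/42)*sqrt(1317) and 9/14 + (1/42)*sqrt(1317).
Branch term (9/7)*sqrt(1 - κ/(-1/3)): its argument vanishes at κ = -1/3, a square-root branch point, modulus 1/3.
The radius of convergence is the smallest modulus among the singular points: -9/14 + (1/42)*sqrt(1317).
The branch term is analytic at -9/14 - (1/42)*sqrt(1317) and contributes nothing to the residue; only the rational part matters.
The factor κ**2 + 9*κ/7 - 1/3 splits as (κ - a)(κ - a') with a = -9/14 - (1/42)*sqrt(1317), a' = -9/14 + (1/42)*sqrt(1317). At the order-1 pole a set g(κ) = (κ - a)*(rational part) = [7/34] / (κ - a').
Simple pole: residue = g(a) at a = -9/14 - (1/42)*sqrt(1317), which is -(49/14926)*sqrt(1317).
The branch term is analytic at -9/14 + (1/42)*sqrt(1317) and contributes nothing to the residue; only the rational part matters.
The factor κ**2 + 9*κ/7 - 1/3 splits as (κ - a)(κ - a') with a = -9/14 + (1/42)*sqrt(1317), a' = -9/14 - (1/42)*sqrt(1317). At the order-1 pole a set g(κ) = (κ - a)*(rational part) = [7/34] / (κ - a').
Simple pole: residue = g(a) at a = -9/14 + (1/42)*sqrt(1317), which is (49/14926)*sqrt(1317).
List the singular points by increasing real part (a conjugate pair: the negative imaginary part first).

Radius of convergence at 0: -9/14 + (1/42)*sqrt(1317).
At -9/14 - (1/42)*sqrt(1317): a pole of order 1; residue -(49/14926)*sqrt(1317).
At -1/3: an algebraic (square-root) branch point.
At -9/14 + (1/42)*sqrt(1317): a pole of order 1; residue (49/14926)*sqrt(1317).


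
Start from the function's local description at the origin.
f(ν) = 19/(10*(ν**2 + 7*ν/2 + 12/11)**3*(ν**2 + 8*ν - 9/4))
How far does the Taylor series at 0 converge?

The radius of convergence is -4 + (1/2)*sqrt(73).

Denominator factor (ν**2 + 7*ν/2 + 12/11)^3: discriminant 347/44, real irrational roots -7/4 + (1/44)*sqrt(3817) and -7/4 - (1/44)*sqrt(3817); poles of order 3, moduli 7/4 - (1/44)*sqrt(3817) and 7/4 + (1/44)*sqrt(3817).
Denominator factor (ν**2 + 8*ν - 9/4): discriminant 73, real irrational roots -4 + (1/2)*sqrt(73) and -4 - (1/2)*sqrt(73); poles of order 1, moduli -4 + (1/2)*sqrt(73) and 4 + (1/2)*sqrt(73).
The radius of convergence is the smallest modulus among the singular points: -4 + (1/2)*sqrt(73).


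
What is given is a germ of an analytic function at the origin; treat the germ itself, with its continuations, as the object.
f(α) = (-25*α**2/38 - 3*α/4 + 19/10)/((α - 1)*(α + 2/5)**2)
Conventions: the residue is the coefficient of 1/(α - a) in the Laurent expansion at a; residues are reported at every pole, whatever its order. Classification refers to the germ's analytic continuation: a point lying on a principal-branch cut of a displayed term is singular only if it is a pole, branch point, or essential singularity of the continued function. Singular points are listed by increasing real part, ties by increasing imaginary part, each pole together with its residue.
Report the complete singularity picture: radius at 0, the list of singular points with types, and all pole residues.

Radius of convergence at 0: 2/5.
At -2/5: a pole of order 2; residue -3385/3724.
At 1: a pole of order 1; residue 935/3724.

Denominator factor (α + 2/5)^2: pole of order 2 at -2/5, modulus 2/5.
Denominator factor (α - 1): pole of order 1 at 1, modulus 1.
The radius of convergence is the smallest modulus among the singular points: 2/5.
At the order-2 pole -2/5 set g(α) = (α - (-2/5))^2*f(α) = (-25*α**2/38 - 3*α/4 + 19/10)/(α - 1).
Order-2 pole: residue = g'(a); g'(-2/5) = -3385/3724, so the residue is -3385/3724.
At the order-1 pole 1 set g(α) = (α - (1))*f(α) = (-25*α**2/38 - 3*α/4 + 19/10)/(α + 2/5)**2.
Simple pole: residue = g(a) at a = 1, which is 935/3724.
List the singular points by increasing real part (a conjugate pair: the negative imaginary part first).


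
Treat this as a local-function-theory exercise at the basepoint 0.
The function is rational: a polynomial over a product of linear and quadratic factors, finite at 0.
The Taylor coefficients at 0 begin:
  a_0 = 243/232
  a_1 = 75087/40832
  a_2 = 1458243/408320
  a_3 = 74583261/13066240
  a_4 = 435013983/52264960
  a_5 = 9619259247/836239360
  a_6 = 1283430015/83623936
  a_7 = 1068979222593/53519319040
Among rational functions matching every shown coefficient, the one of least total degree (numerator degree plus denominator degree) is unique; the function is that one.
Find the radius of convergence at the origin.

No rational of total degree below 4 reproduces all 8 coefficients; solving the [2/2] Pade equations on them gives f(ν) = (3*ν**2/5 - 9*ν/22 + 24/29)/(ν - 8/9)**2, whose expansion matches every shown term.
Denominator factor (ν - 8/9)^2: pole of order 2 at 8/9, modulus 8/9.
The radius of convergence is the smallest modulus among the singular points: 8/9.

The radius of convergence is 8/9.


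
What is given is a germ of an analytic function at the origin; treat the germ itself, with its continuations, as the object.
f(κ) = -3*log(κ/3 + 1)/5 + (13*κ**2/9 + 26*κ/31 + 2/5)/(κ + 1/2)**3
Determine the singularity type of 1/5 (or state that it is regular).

The point is a regular point.

Denominator factors: κ + 1/2 = 7/10 at κ = 1/5 — none vanishes.
Branch term log(1 - κ/(-3)): argument at 1/5 is 16/15, nonzero, so 1/5 is not its branch point (a point on a principal cut is still regular for the continued germ).
So the germ continues analytically to 1/5.


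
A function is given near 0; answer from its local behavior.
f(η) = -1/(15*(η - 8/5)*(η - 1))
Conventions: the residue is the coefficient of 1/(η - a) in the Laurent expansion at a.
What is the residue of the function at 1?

At the order-1 pole 1 set g(η) = (η - (1))*f(η) = -1/(15*(η - 8/5)).
Simple pole: residue = g(a) at a = 1, which is 1/9.

The residue is 1/9.


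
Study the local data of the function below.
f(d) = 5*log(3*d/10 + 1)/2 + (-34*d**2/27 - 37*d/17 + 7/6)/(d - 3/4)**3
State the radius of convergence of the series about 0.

Denominator factor (d - 3/4)^3: pole of order 3 at 3/4, modulus 3/4.
Branch term (5/2)*log(1 - d/(-10/3)): its argument vanishes at d = -10/3, a logarithmic branch point, modulus 10/3.
The radius of convergence is the smallest modulus among the singular points: 3/4.

The radius of convergence is 3/4.


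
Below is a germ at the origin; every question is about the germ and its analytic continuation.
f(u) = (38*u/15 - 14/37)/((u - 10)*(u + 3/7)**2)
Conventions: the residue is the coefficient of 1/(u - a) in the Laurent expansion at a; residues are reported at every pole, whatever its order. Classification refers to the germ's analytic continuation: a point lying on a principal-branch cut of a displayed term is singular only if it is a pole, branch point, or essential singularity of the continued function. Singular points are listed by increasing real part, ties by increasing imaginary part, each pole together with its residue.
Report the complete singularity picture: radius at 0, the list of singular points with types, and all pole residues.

Radius of convergence at 0: 3/7.
At -3/7: a pole of order 2; residue -135730/591519.
At 10: a pole of order 1; residue 135730/591519.

Denominator factor (u - 10): pole of order 1 at 10, modulus 10.
Denominator factor (u + 3/7)^2: pole of order 2 at -3/7, modulus 3/7.
The radius of convergence is the smallest modulus among the singular points: 3/7.
At the order-2 pole -3/7 set g(u) = (u - (-3/7))^2*f(u) = (38*u/15 - 14/37)/(u - 10).
Order-2 pole: residue = g'(a); g'(-3/7) = -135730/591519, so the residue is -135730/591519.
At the order-1 pole 10 set g(u) = (u - (10))*f(u) = (38*u/15 - 14/37)/(u + 3/7)**2.
Simple pole: residue = g(a) at a = 10, which is 135730/591519.
List the singular points by increasing real part (a conjugate pair: the negative imaginary part first).


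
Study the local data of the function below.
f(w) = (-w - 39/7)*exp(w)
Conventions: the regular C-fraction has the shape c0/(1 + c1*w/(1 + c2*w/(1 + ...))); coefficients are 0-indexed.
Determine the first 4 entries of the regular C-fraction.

Taylor coefficients (expand at 0): a_0 = -39/7, a_1 = -46/7, a_2 = -53/14, a_3 = -10/7.
c0 = a_0 = -39/7. Peel one level at a time: if S = 1 + c*w/S' with S'(0) = 1, then c is the w-coefficient of S and S' = c*w/(S - 1).
S_1 = c0/f = 1 + (-46/39)*w + (2165/3042)*w^2 + ...; c1 = -46/39.
S_2 = c1*w/(S_1 - 1) = 1 + (2165/3588)*w + (969/8464)*w^2 + ...; c2 = 2165/3588.
S_3 = c2*w/(S_2 - 1) = 1 + (-37791/199180)*w + ...; c3 = -37791/199180.

The regular C-fraction coefficients are [-39/7, -46/39, 2165/3588, -37791/199180].


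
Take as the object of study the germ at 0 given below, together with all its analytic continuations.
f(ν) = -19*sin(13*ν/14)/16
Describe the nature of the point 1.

There is no denominator, hence no pole anywhere.
The factor -sin(13*ν/14) is entire.
So the germ continues analytically to 1.

The point is a regular point.


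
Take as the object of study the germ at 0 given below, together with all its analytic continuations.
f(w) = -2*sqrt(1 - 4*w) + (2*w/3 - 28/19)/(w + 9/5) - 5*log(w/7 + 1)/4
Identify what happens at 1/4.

The term (-2)*sqrt(1 - w/(1/4)) has argument 1 - 1/4/(1/4) = 0 at 1/4: a square-root (algebraic, two-sheeted) branch point; the remaining terms are analytic or single-valued there.

The point is an algebraic (square-root) branch point.


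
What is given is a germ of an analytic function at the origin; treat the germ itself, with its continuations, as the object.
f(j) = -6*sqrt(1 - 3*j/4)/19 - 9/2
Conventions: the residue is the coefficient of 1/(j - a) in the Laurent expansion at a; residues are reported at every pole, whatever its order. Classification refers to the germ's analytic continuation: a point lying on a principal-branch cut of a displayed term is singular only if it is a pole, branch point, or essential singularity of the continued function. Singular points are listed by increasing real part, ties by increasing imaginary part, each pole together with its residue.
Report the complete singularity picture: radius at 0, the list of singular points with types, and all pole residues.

Branch term (-6/19)*sqrt(1 - j/(4/3)): its argument vanishes at j = 4/3, a square-root branch point, modulus 4/3.
The radius of convergence is the smallest modulus among the singular points: 4/3.

Radius of convergence at 0: 4/3.
At 4/3: an algebraic (square-root) branch point.


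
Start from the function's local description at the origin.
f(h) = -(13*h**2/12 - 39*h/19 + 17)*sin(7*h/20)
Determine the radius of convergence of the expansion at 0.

The radius of convergence is infinite.

The factor -sin(7*h/20) is entire and contributes no finite singular point.
The polynomial part has no poles.
No finite singular points: the Taylor series at 0 converges everywhere.


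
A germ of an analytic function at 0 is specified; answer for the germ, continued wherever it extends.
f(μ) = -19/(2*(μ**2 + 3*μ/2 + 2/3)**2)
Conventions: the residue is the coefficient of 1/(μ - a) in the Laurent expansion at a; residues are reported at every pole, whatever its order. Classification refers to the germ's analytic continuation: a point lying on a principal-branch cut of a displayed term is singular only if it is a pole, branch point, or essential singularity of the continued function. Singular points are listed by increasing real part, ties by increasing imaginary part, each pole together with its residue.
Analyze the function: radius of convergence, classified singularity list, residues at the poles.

Denominator factor (μ**2 + 3*μ/2 + 2/3)^2: discriminant -5/12, complex-conjugate roots (-3/4) + ((1/12)*sqrt(15))*i and (-3/4) - ((1/12)*sqrt(15))*i; poles of order 2, moduli (1/3)*sqrt(6) and (1/3)*sqrt(6).
The radius of convergence is the smallest modulus among the singular points: (1/3)*sqrt(6).
The factor μ**2 + 3*μ/2 + 2/3 splits as (μ - a)(μ - a') with a = (-3/4) - ((1/12)*sqrt(15))*i, a' = (-3/4) + ((1/12)*sqrt(15))*i. At the order-2 pole a set g(μ) = (μ - a)^2*f(μ) = [-19/2] / (μ - a')^2.
Order-2 pole: residue = g'(a); g'((-3/4) - ((1/12)*sqrt(15))*i) = -((456/25)*sqrt(15))*i, so the residue is -((456/25)*sqrt(15))*i.
The factor μ**2 + 3*μ/2 + 2/3 splits as (μ - a)(μ - a') with a = (-3/4) + ((1/12)*sqrt(15))*i, a' = (-3/4) - ((1/12)*sqrt(15))*i. At the order-2 pole a set g(μ) = (μ - a)^2*f(μ) = [-19/2] / (μ - a')^2.
Order-2 pole: residue = g'(a); g'((-3/4) + ((1/12)*sqrt(15))*i) = ((456/25)*sqrt(15))*i, so the residue is ((456/25)*sqrt(15))*i.
List the singular points by increasing real part (a conjugate pair: the negative imaginary part first).

Radius of convergence at 0: (1/3)*sqrt(6).
At (-3/4) - ((1/12)*sqrt(15))*i: a pole of order 2; residue -((456/25)*sqrt(15))*i.
At (-3/4) + ((1/12)*sqrt(15))*i: a pole of order 2; residue ((456/25)*sqrt(15))*i.


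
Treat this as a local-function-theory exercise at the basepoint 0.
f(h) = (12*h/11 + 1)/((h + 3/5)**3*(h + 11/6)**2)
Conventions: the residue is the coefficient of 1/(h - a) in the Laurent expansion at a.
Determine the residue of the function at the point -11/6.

The residue is 14742000/20615771.

At the order-2 pole -11/6 set g(h) = (h - (-11/6))^2*f(h) = (12*h/11 + 1)/(h + 3/5)**3.
Order-2 pole: residue = g'(a); g'(-11/6) = 14742000/20615771, so the residue is 14742000/20615771.


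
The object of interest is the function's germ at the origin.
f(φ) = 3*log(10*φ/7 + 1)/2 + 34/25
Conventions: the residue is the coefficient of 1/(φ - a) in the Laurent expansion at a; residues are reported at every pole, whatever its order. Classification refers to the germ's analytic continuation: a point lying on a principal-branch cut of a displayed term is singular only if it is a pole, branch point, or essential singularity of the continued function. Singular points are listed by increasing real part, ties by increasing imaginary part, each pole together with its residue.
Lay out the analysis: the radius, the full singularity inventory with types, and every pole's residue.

Branch term (3/2)*log(1 - φ/(-7/10)): its argument vanishes at φ = -7/10, a logarithmic branch point, modulus 7/10.
The radius of convergence is the smallest modulus among the singular points: 7/10.

Radius of convergence at 0: 7/10.
At -7/10: a logarithmic branch point.


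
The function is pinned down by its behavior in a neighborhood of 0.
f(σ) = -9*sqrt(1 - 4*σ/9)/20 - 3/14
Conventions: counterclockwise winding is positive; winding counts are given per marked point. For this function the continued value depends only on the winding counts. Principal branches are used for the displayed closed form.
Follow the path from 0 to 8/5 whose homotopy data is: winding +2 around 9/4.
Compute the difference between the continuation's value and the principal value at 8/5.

The rational part is single-valued and drops out of the difference; each branch term changes only by its own monodromy.
(-9/20)*sqrt(1 - σ/(9/4)): winding +2 is even, the square root returns to the same sheet, contribution 0.
Summing the contributions at σ = 8/5 gives 0.

Continued minus principal equals 0.


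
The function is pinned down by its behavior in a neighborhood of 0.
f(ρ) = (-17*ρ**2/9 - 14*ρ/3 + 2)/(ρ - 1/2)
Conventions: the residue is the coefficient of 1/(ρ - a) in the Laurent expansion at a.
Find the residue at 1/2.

The residue is -29/36.

At the order-1 pole 1/2 set g(ρ) = (ρ - (1/2))*f(ρ) = -17*ρ**2/9 - 14*ρ/3 + 2.
Simple pole: residue = g(a) at a = 1/2, which is -29/36.


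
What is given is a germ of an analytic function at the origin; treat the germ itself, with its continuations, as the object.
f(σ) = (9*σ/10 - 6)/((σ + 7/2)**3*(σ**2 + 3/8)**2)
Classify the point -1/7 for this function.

The point is a regular point.

Denominator factors: σ**2 + 3/8 = 155/392 at σ = -1/7; σ + 7/2 = 47/14 at σ = -1/7 — none vanishes.
So the germ continues analytically to -1/7.


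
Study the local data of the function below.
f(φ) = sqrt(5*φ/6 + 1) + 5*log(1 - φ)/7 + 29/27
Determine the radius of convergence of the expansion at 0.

The radius of convergence is 1.

Branch term (1)*sqrt(1 - φ/(-6/5)): its argument vanishes at φ = -6/5, a square-root branch point, modulus 6/5.
Branch term (5/7)*log(1 - φ/(1)): its argument vanishes at φ = 1, a logarithmic branch point, modulus 1.
The radius of convergence is the smallest modulus among the singular points: 1.


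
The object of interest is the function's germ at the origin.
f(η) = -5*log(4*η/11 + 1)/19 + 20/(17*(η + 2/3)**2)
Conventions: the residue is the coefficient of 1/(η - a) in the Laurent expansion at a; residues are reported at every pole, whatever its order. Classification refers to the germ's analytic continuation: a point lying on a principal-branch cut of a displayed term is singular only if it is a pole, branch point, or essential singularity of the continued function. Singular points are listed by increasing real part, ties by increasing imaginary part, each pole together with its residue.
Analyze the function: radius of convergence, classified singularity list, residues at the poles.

Denominator factor (η + 2/3)^2: pole of order 2 at -2/3, modulus 2/3.
Branch term (-5/19)*log(1 - η/(-11/4)): its argument vanishes at η = -11/4, a logarithmic branch point, modulus 11/4.
The radius of convergence is the smallest modulus among the singular points: 2/3.
The branch term is analytic at -2/3 and contributes nothing to the residue; only the rational part matters.
At the order-2 pole -2/3 set g(η) = (η - (-2/3))^2*(rational part) = 20/17.
Order-2 pole: residue = g'(a); g'(-2/3) = 0, so the residue is 0.
List the singular points by increasing real part (a conjugate pair: the negative imaginary part first).

Radius of convergence at 0: 2/3.
At -11/4: a logarithmic branch point.
At -2/3: a pole of order 2; residue 0.


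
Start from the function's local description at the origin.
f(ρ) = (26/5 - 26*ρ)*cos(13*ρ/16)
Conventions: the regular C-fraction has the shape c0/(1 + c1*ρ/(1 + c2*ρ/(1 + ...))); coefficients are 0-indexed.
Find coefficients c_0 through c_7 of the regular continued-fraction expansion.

Taylor coefficients (expand at 0): a_0 = 26/5, a_1 = -26, a_2 = -2197/1280, a_3 = 2197/256, a_4 = 371293/3932160, a_5 = -371293/786432, a_6 = -62748517/30198988800, a_7 = 62748517/6039797760.
c0 = a_0 = 26/5. Peel one level at a time: if S = 1 + c*ρ/S' with S'(0) = 1, then c is the ρ-coefficient of S and S' = c*ρ/(S - 1).
S_1 = c0/f = 1 + (5)*ρ + (12969/512)*ρ^2 + ...; c1 = 5.
S_2 = c1*ρ/(S_1 - 1) = 1 + (-12969/2560)*ρ + (2191761/6553600)*ρ^2 + ...; c2 = -12969/2560.
S_3 = c2*ρ/(S_2 - 1) = 1 + (169/2560)*ρ + (-142805/39840768)*ρ^2 + ...; c3 = 169/2560.
S_4 = c3*ρ/(S_3 - 1) = 1 + (4225/77814)*ρ + (-1625970125/6055018596)*ρ^2 + ...; c4 = 4225/77814.
S_5 = c4*ρ/(S_4 - 1) = 1 + (384845/77814)*ρ + (24636655283/996019200)*ρ^2 + ...; c5 = 384845/77814.
S_6 = c5*ρ/(S_5 - 1) = 1 + (-24636655283/4926016000)*ρ + (161992980659170089/24265633632256000000)*ρ^2 + ...; c6 = -24636655283/4926016000.
S_7 = c6*ρ/(S_6 - 1) = 1 + (6575283/4926016000)*ρ + ...; c7 = 6575283/4926016000.

The regular C-fraction coefficients are [26/5, 5, -12969/2560, 169/2560, 4225/77814, 384845/77814, -24636655283/4926016000, 6575283/4926016000].


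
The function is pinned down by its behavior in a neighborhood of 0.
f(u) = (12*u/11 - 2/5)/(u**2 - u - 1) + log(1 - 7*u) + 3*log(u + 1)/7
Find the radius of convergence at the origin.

The radius of convergence is 1/7.

Denominator factor (u**2 - u - 1): discriminant 5, real irrational roots 1/2 + (1/2)*sqrt(5) and 1/2 - (1/2)*sqrt(5); poles of order 1, moduli 1/2 + (1/2)*sqrt(5) and -1/2 + (1/2)*sqrt(5).
Branch term (3/7)*log(1 - u/(-1)): its argument vanishes at u = -1, a logarithmic branch point, modulus 1.
Branch term (1)*log(1 - u/(1/7)): its argument vanishes at u = 1/7, a logarithmic branch point, modulus 1/7.
The radius of convergence is the smallest modulus among the singular points: 1/7.
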